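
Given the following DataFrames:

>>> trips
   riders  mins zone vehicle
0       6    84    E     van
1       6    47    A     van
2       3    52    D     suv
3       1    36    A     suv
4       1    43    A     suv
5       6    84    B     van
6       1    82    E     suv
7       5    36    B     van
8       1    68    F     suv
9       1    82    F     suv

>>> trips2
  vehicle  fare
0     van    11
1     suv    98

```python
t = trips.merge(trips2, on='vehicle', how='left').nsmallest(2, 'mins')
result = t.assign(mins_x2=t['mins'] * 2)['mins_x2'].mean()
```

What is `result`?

72.0

merge on 'vehicle' (how='left') → 10 rows:
   riders  mins zone vehicle  fare
0       6    84    E     van    11
1       6    47    A     van    11
2       3    52    D     suv    98
3       1    36    A     suv    98
4       1    43    A     suv    98
5       6    84    B     van    11
6       1    82    E     suv    98
7       5    36    B     van    11
8       1    68    F     suv    98
9       1    82    F     suv    98
take 2 rows with smallest mins:
   riders  mins zone vehicle  fare
3       1    36    A     suv    98
7       5    36    B     van    11
add column mins_x2 = t['mins'] * 2:
   riders  mins zone vehicle  fare  mins_x2
3       1    36    A     suv    98       72
7       5    36    B     van    11       72
Taking the mean of column 'mins_x2' gives 72.0.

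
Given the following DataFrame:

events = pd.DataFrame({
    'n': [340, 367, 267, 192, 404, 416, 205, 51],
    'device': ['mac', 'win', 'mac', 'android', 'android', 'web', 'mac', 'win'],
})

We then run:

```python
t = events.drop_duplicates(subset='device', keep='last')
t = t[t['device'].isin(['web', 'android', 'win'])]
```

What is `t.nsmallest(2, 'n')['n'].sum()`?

455

drop duplicate device (keep=last):
     n   device
4  404  android
5  416      web
6  205      mac
7   51      win
filter rows where device in ['web', 'android', 'win']:
     n   device
4  404  android
5  416      web
7   51      win
take 2 rows with smallest n:
     n   device
7   51      win
4  404  android
Hence 455.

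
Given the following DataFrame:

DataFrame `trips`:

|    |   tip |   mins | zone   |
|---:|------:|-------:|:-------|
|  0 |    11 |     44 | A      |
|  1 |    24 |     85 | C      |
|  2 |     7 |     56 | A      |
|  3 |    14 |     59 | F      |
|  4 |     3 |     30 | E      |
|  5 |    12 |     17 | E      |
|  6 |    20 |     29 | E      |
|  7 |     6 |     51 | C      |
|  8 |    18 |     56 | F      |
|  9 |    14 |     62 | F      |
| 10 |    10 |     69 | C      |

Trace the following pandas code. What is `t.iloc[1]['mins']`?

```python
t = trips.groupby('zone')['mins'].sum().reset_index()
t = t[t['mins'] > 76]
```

205

group by zone, sum of mins:
zone
A    100
C    205
E     76
F    177
Name: mins, dtype: int64
reset_index():
  zone  mins
0    A   100
1    C   205
2    E    76
3    F   177
filter rows where mins > 76:
  zone  mins
0    A   100
1    C   205
3    F   177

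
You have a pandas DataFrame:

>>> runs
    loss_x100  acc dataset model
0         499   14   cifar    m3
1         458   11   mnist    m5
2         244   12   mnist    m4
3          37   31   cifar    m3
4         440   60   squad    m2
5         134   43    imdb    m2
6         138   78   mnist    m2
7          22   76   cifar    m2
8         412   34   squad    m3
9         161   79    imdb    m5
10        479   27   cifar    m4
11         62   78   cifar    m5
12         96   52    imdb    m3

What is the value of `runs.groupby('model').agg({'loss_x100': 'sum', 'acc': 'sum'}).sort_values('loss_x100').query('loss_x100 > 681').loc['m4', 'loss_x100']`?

group by model: sum(loss_x100), sum(acc):
       loss_x100  acc
model                
m2           734  257
m3          1044  131
m4           723   39
m5           681  168
sort by loss_x100:
       loss_x100  acc
model                
m5           681  168
m4           723   39
m2           734  257
m3          1044  131
filter rows where loss_x100 > 681:
       loss_x100  acc
model                
m4           723   39
m2           734  257
m3          1044  131

723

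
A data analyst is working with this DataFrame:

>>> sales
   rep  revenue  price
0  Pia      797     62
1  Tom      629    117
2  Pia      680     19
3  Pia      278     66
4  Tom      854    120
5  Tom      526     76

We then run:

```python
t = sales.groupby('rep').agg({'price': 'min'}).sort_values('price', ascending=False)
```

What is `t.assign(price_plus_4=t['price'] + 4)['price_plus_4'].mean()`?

group by rep, min of price:
     price
rep       
Pia     19
Tom     76
sort by price descending:
     price
rep       
Tom     76
Pia     19
add column price_plus_4 = t['price'] + 4:
     price  price_plus_4
rep                     
Tom     76            80
Pia     19            23
Taking the mean of column 'price_plus_4' gives 51.5.

51.5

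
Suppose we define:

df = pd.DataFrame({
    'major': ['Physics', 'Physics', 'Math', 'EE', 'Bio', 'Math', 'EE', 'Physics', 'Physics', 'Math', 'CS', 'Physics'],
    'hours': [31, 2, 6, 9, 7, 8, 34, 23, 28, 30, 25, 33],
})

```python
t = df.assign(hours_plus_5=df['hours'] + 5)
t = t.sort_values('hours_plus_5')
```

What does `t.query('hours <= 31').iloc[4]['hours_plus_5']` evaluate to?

14

add column hours_plus_5 = df['hours'] + 5:
      major  hours  hours_plus_5
0   Physics     31            36
1   Physics      2             7
2      Math      6            11
3        EE      9            14
4       Bio      7            12
5      Math      8            13
6        EE     34            39
7   Physics     23            28
8   Physics     28            33
9      Math     30            35
10       CS     25            30
11  Physics     33            38
sort by hours_plus_5:
      major  hours  hours_plus_5
1   Physics      2             7
2      Math      6            11
4       Bio      7            12
5      Math      8            13
3        EE      9            14
7   Physics     23            28
10       CS     25            30
8   Physics     28            33
9      Math     30            35
0   Physics     31            36
11  Physics     33            38
6        EE     34            39
filter rows where hours <= 31:
      major  hours  hours_plus_5
1   Physics      2             7
2      Math      6            11
4       Bio      7            12
5      Math      8            13
3        EE      9            14
7   Physics     23            28
10       CS     25            30
8   Physics     28            33
9      Math     30            35
0   Physics     31            36
Taking the value at position 4, column 'hours_plus_5' gives 14.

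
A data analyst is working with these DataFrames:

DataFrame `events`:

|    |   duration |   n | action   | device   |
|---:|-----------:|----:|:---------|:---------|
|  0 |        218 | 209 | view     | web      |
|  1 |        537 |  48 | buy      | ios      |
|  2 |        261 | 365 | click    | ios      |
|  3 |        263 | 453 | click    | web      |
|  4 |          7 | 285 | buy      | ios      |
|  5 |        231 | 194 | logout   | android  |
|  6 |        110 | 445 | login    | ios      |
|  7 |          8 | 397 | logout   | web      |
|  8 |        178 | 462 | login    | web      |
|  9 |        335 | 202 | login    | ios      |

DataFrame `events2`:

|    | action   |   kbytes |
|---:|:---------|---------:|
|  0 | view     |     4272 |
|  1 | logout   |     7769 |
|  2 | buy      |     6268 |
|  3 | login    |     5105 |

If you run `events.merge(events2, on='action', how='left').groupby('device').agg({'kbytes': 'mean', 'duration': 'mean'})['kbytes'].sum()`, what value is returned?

19170.8333333

merge on 'action' (how='left') → 10 rows:
   duration    n  action   device  kbytes
0       218  209    view      web  4272.0
1       537   48     buy      ios  6268.0
2       261  365   click      ios     NaN
3       263  453   click      web     NaN
4         7  285     buy      ios  6268.0
5       231  194  logout  android  7769.0
6       110  445   login      ios  5105.0
7         8  397  logout      web  7769.0
8       178  462   login      web  5105.0
9       335  202   login      ios  5105.0
group by device: mean(kbytes), mean(duration):
              kbytes  duration
device                        
android  7769.000000    231.00
ios      5686.500000    250.00
web      5715.333333    166.75
Taking the sum of column 'kbytes' gives 19170.8333333.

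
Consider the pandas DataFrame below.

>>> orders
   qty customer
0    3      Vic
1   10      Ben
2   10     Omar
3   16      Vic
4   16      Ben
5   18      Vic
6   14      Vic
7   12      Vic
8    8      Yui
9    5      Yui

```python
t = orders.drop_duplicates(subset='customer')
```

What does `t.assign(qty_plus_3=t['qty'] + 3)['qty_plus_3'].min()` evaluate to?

drop duplicate customer (keep=first):
   qty customer
0    3      Vic
1   10      Ben
2   10     Omar
8    8      Yui
add column qty_plus_3 = t['qty'] + 3:
   qty customer  qty_plus_3
0    3      Vic           6
1   10      Ben          13
2   10     Omar          13
8    8      Yui          11
Reading off the min of column 'qty_plus_3', we get 6.

6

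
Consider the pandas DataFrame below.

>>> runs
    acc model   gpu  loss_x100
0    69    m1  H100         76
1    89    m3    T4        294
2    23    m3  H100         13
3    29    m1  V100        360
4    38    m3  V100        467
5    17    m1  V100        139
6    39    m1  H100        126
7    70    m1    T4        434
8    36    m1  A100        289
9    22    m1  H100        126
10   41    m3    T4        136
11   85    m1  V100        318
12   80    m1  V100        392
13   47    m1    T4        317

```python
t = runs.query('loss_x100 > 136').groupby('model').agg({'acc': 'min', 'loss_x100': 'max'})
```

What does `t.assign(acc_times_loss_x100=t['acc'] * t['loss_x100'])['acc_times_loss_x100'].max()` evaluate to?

filter rows where loss_x100 > 136:
    acc model   gpu  loss_x100
1    89    m3    T4        294
3    29    m1  V100        360
4    38    m3  V100        467
5    17    m1  V100        139
7    70    m1    T4        434
8    36    m1  A100        289
11   85    m1  V100        318
12   80    m1  V100        392
13   47    m1    T4        317
group by model: min(acc), max(loss_x100):
       acc  loss_x100
model                
m1      17        434
m3      38        467
add column acc_times_loss_x100 = t['acc'] * t['loss_x100']:
       acc  loss_x100  acc_times_loss_x100
model                                     
m1      17        434                 7378
m3      38        467                17746
max of column 'acc_times_loss_x100' → 17746

17746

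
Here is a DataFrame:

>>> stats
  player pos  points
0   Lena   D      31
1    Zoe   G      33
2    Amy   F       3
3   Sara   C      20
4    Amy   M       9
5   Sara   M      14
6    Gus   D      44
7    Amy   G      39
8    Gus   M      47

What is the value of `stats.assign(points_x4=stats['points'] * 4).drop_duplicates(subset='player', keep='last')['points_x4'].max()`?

add column points_x4 = stats['points'] * 4:
  player pos  points  points_x4
0   Lena   D      31        124
1    Zoe   G      33        132
2    Amy   F       3         12
3   Sara   C      20         80
4    Amy   M       9         36
5   Sara   M      14         56
6    Gus   D      44        176
7    Amy   G      39        156
8    Gus   M      47        188
drop duplicate player (keep=last):
  player pos  points  points_x4
0   Lena   D      31        124
1    Zoe   G      33        132
5   Sara   M      14         56
7    Amy   G      39        156
8    Gus   M      47        188
max of column 'points_x4' → 188

188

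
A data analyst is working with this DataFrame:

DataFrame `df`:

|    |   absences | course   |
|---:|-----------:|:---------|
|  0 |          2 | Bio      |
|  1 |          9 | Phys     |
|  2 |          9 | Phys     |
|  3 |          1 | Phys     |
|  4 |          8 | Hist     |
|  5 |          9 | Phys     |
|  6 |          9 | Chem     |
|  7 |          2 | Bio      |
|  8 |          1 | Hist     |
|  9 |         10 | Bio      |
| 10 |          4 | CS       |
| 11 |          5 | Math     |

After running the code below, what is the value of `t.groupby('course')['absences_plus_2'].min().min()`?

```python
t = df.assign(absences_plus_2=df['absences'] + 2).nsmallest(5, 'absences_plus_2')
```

add column absences_plus_2 = df['absences'] + 2:
    absences course  absences_plus_2
0          2    Bio                4
1          9   Phys               11
2          9   Phys               11
3          1   Phys                3
4          8   Hist               10
5          9   Phys               11
6          9   Chem               11
7          2    Bio                4
8          1   Hist                3
9         10    Bio               12
10         4     CS                6
11         5   Math                7
take 5 rows with smallest absences_plus_2:
    absences course  absences_plus_2
3          1   Phys                3
8          1   Hist                3
0          2    Bio                4
7          2    Bio                4
10         4     CS                6
group by course, min of absences_plus_2:
course
Bio     4
CS      6
Hist    3
Phys    3
Name: absences_plus_2, dtype: int64
Then the min of the resulting series: 3

3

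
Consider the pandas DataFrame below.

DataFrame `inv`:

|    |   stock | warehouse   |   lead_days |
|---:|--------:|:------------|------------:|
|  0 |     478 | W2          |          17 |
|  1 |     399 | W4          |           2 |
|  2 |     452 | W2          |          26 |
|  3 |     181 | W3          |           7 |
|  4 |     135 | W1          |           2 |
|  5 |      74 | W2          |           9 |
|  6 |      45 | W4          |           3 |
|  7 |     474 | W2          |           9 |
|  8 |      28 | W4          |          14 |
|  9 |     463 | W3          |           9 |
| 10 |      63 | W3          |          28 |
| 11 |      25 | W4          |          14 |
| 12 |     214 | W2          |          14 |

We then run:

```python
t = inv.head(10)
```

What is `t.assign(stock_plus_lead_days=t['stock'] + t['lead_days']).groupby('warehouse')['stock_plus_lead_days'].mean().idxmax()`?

W2

take first 10 rows:
   stock warehouse  lead_days
0    478        W2         17
1    399        W4          2
2    452        W2         26
3    181        W3          7
4    135        W1          2
5     74        W2          9
6     45        W4          3
7    474        W2          9
8     28        W4         14
9    463        W3          9
add column stock_plus_lead_days = t['stock'] + t['lead_days']:
   stock warehouse  lead_days  stock_plus_lead_days
0    478        W2         17                   495
1    399        W4          2                   401
2    452        W2         26                   478
3    181        W3          7                   188
4    135        W1          2                   137
5     74        W2          9                    83
6     45        W4          3                    48
7    474        W2          9                   483
8     28        W4         14                    42
9    463        W3          9                   472
group by warehouse, mean of stock_plus_lead_days:
warehouse
W1    137.000000
W2    384.750000
W3    330.000000
W4    163.666667
Name: stock_plus_lead_days, dtype: float64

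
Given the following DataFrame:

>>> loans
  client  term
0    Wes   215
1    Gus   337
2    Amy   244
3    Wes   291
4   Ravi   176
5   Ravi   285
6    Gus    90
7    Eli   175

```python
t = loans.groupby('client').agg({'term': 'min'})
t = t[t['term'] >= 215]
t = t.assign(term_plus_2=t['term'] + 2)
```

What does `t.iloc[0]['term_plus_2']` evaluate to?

246

group by client, min of term:
        term
client      
Amy      244
Eli      175
Gus       90
Ravi     176
Wes      215
filter rows where term >= 215:
        term
client      
Amy      244
Wes      215
add column term_plus_2 = t['term'] + 2:
        term  term_plus_2
client                   
Amy      244          246
Wes      215          217
The value at position 0, column 'term_plus_2' is 246.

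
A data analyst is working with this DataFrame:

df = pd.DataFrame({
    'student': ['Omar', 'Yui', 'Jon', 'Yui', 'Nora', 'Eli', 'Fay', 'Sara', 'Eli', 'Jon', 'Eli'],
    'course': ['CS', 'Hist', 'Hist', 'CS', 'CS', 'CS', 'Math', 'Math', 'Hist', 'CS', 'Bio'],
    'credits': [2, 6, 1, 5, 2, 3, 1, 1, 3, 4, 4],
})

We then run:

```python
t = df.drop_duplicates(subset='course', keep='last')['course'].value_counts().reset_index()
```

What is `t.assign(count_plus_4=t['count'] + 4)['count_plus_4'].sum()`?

20

drop duplicate course (keep=last):
   student course  credits
7     Sara   Math        1
8      Eli   Hist        3
9      Jon     CS        4
10     Eli    Bio        4
value_counts of course:
course
Math    1
Hist    1
CS      1
Bio     1
Name: count, dtype: int64
reset_index():
  course  count
0   Math      1
1   Hist      1
2     CS      1
3    Bio      1
add column count_plus_4 = t['count'] + 4:
  course  count  count_plus_4
0   Math      1             5
1   Hist      1             5
2     CS      1             5
3    Bio      1             5
Then the sum of column 'count_plus_4': 20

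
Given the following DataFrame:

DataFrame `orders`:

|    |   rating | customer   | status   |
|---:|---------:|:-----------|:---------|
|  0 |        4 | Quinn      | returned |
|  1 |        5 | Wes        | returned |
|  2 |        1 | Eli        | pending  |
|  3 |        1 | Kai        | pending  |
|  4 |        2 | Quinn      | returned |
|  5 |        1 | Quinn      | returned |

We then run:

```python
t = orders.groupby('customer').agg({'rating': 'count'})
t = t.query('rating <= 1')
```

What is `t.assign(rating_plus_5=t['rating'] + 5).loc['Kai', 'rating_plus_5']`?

group by customer, count of rating:
          rating
customer        
Eli            1
Kai            1
Quinn          3
Wes            1
filter rows where rating <= 1:
          rating
customer        
Eli            1
Kai            1
Wes            1
add column rating_plus_5 = t['rating'] + 5:
          rating  rating_plus_5
customer                       
Eli            1              6
Kai            1              6
Wes            1              6

6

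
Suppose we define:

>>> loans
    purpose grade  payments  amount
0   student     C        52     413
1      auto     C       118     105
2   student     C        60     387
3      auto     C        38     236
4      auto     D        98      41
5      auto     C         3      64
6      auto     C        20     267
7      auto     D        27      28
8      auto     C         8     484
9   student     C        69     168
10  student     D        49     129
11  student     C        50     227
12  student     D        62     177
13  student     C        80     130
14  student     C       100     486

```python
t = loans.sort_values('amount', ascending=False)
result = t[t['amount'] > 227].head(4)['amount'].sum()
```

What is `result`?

1770

sort by amount descending:
    purpose grade  payments  amount
14  student     C       100     486
8      auto     C         8     484
0   student     C        52     413
2   student     C        60     387
6      auto     C        20     267
3      auto     C        38     236
11  student     C        50     227
12  student     D        62     177
9   student     C        69     168
13  student     C        80     130
10  student     D        49     129
1      auto     C       118     105
5      auto     C         3      64
4      auto     D        98      41
7      auto     D        27      28
filter rows where amount > 227:
    purpose grade  payments  amount
14  student     C       100     486
8      auto     C         8     484
0   student     C        52     413
2   student     C        60     387
6      auto     C        20     267
3      auto     C        38     236
take first 4 rows:
    purpose grade  payments  amount
14  student     C       100     486
8      auto     C         8     484
0   student     C        52     413
2   student     C        60     387
So sum() = 1770.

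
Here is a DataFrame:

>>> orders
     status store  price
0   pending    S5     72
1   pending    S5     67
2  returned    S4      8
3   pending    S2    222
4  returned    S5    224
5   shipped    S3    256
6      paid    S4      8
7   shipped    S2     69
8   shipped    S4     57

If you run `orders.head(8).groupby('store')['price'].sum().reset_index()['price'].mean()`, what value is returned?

take first 8 rows:
     status store  price
0   pending    S5     72
1   pending    S5     67
2  returned    S4      8
3   pending    S2    222
4  returned    S5    224
5   shipped    S3    256
6      paid    S4      8
7   shipped    S2     69
group by store, sum of price:
store
S2    291
S3    256
S4     16
S5    363
Name: price, dtype: int64
reset_index():
  store  price
0    S2    291
1    S3    256
2    S4     16
3    S5    363
Reading off the mean of column 'price', we get 231.5.

231.5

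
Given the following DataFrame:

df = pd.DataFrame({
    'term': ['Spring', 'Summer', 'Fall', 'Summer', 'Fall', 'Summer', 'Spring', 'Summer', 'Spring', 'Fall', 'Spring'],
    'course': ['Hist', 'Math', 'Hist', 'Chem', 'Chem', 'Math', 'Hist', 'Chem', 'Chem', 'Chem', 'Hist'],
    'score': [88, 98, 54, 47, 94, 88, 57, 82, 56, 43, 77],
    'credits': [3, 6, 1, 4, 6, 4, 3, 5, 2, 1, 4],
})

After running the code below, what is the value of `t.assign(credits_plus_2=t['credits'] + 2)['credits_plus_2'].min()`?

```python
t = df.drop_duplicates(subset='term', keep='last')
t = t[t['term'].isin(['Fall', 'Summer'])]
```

drop duplicate term (keep=last):
      term course  score  credits
7   Summer   Chem     82        5
9     Fall   Chem     43        1
10  Spring   Hist     77        4
filter rows where term in ['Fall', 'Summer']:
     term course  score  credits
7  Summer   Chem     82        5
9    Fall   Chem     43        1
add column credits_plus_2 = t['credits'] + 2:
     term course  score  credits  credits_plus_2
7  Summer   Chem     82        5               7
9    Fall   Chem     43        1               3
Hence 3.

3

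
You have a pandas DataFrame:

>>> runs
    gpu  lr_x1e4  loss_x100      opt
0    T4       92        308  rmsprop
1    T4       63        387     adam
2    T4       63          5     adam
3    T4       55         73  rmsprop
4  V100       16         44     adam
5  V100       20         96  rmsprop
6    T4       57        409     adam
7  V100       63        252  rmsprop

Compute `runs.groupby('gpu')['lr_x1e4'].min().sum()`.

71

group by gpu, min of lr_x1e4:
gpu
T4      55
V100    16
Name: lr_x1e4, dtype: int64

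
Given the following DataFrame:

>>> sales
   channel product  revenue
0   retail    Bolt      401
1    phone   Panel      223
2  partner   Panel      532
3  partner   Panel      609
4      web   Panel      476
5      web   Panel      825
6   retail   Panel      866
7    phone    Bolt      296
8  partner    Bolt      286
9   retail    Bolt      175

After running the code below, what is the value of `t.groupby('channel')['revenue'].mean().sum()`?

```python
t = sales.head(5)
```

1670.5

take first 5 rows:
   channel product  revenue
0   retail    Bolt      401
1    phone   Panel      223
2  partner   Panel      532
3  partner   Panel      609
4      web   Panel      476
group by channel, mean of revenue:
channel
partner    570.5
phone      223.0
retail     401.0
web        476.0
Name: revenue, dtype: float64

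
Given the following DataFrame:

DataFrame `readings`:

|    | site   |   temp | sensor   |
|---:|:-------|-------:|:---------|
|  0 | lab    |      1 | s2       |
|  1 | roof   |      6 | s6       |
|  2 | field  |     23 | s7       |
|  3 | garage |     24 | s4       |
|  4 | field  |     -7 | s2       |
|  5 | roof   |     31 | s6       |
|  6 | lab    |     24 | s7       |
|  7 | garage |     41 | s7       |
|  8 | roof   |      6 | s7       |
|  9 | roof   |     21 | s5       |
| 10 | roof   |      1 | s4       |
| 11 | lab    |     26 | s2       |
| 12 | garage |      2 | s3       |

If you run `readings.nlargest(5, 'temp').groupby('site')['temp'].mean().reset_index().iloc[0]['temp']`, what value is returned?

take 5 rows with largest temp:
      site  temp sensor
7   garage    41     s7
5     roof    31     s6
11     lab    26     s2
3   garage    24     s4
6      lab    24     s7
group by site, mean of temp:
site
garage    32.5
lab       25.0
roof      31.0
Name: temp, dtype: float64
reset_index():
     site  temp
0  garage  32.5
1     lab  25.0
2    roof  31.0
Hence 32.5.

32.5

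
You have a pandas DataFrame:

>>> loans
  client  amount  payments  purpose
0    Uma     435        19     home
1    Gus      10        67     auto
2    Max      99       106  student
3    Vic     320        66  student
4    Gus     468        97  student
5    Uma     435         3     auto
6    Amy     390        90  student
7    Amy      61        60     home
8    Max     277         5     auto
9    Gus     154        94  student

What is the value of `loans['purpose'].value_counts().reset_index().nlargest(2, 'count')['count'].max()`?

5

value_counts of purpose:
purpose
student    5
auto       3
home       2
Name: count, dtype: int64
reset_index():
   purpose  count
0  student      5
1     auto      3
2     home      2
take 2 rows with largest count:
   purpose  count
0  student      5
1     auto      3
max of column 'count' → 5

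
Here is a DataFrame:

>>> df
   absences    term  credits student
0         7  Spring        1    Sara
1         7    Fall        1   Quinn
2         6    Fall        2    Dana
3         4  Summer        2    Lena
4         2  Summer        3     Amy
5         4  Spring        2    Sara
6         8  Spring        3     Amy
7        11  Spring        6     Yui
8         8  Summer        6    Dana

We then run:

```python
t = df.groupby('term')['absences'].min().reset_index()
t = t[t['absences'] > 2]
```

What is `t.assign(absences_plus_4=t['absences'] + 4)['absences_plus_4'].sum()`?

18

group by term, min of absences:
term
Fall      6
Spring    4
Summer    2
Name: absences, dtype: int64
reset_index():
     term  absences
0    Fall         6
1  Spring         4
2  Summer         2
filter rows where absences > 2:
     term  absences
0    Fall         6
1  Spring         4
add column absences_plus_4 = t['absences'] + 4:
     term  absences  absences_plus_4
0    Fall         6               10
1  Spring         4                8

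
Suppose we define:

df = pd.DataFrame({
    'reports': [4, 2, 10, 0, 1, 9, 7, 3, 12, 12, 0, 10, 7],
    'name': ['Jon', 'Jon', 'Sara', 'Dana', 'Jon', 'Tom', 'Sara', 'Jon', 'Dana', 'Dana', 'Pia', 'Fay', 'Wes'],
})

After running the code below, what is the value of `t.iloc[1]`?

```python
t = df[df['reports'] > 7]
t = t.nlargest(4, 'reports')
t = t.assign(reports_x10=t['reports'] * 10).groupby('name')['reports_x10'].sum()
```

filter rows where reports > 7:
    reports  name
2        10  Sara
5         9   Tom
8        12  Dana
9        12  Dana
11       10   Fay
take 4 rows with largest reports:
    reports  name
8        12  Dana
9        12  Dana
2        10  Sara
11       10   Fay
add column reports_x10 = t['reports'] * 10:
    reports  name  reports_x10
8        12  Dana          120
9        12  Dana          120
2        10  Sara          100
11       10   Fay          100
group by name, sum of reports_x10:
name
Dana    240
Fay     100
Sara    100
Name: reports_x10, dtype: int64
value at position 1 → 100

100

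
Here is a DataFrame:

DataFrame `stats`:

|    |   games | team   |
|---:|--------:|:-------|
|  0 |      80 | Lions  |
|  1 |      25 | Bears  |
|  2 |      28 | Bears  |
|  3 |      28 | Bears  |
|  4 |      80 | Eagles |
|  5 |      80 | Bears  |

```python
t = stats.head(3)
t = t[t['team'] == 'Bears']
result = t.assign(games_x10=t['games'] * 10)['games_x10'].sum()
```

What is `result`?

530

take first 3 rows:
   games   team
0     80  Lions
1     25  Bears
2     28  Bears
filter rows where team == 'Bears':
   games   team
1     25  Bears
2     28  Bears
add column games_x10 = t['games'] * 10:
   games   team  games_x10
1     25  Bears        250
2     28  Bears        280
Reading off the sum of column 'games_x10', we get 530.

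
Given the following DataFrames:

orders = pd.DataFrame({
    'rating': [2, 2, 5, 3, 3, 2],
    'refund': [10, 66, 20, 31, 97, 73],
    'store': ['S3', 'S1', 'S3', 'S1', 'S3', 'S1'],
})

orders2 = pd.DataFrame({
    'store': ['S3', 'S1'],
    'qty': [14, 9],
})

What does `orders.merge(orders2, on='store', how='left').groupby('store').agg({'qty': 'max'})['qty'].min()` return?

9

merge on 'store' (how='left') → 6 rows:
   rating  refund store  qty
0       2      10    S3   14
1       2      66    S1    9
2       5      20    S3   14
3       3      31    S1    9
4       3      97    S3   14
5       2      73    S1    9
group by store, max of qty:
       qty
store     
S1       9
S3      14
min of column 'qty' → 9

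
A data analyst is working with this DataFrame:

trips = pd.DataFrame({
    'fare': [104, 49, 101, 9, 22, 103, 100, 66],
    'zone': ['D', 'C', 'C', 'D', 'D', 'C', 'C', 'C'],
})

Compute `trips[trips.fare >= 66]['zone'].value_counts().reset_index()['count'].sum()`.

filter rows where fare >= 66:
   fare zone
0   104    D
2   101    C
5   103    C
6   100    C
7    66    C
value_counts of zone:
zone
C    4
D    1
Name: count, dtype: int64
reset_index():
  zone  count
0    C      4
1    D      1
Then the sum of column 'count': 5

5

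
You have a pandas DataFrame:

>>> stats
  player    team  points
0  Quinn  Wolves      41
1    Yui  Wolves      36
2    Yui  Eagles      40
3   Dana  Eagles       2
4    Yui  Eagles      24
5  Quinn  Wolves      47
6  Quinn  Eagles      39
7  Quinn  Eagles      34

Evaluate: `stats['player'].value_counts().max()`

4

value_counts of player:
player
Quinn    4
Yui      3
Dana     1
Name: count, dtype: int64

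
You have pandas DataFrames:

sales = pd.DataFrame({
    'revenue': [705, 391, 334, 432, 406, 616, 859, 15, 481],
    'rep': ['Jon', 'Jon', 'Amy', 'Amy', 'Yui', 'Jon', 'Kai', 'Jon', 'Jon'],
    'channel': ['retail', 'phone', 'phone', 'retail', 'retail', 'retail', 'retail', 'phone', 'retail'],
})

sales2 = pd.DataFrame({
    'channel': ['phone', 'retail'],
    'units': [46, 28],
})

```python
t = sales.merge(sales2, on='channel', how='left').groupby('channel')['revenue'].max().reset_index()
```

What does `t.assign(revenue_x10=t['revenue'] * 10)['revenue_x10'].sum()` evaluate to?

merge on 'channel' (how='left') → 9 rows:
   revenue  rep channel  units
0      705  Jon  retail     28
1      391  Jon   phone     46
2      334  Amy   phone     46
3      432  Amy  retail     28
4      406  Yui  retail     28
5      616  Jon  retail     28
6      859  Kai  retail     28
7       15  Jon   phone     46
8      481  Jon  retail     28
group by channel, max of revenue:
channel
phone     391
retail    859
Name: revenue, dtype: int64
reset_index():
  channel  revenue
0   phone      391
1  retail      859
add column revenue_x10 = t['revenue'] * 10:
  channel  revenue  revenue_x10
0   phone      391         3910
1  retail      859         8590
The sum of column 'revenue_x10' is 12500.

12500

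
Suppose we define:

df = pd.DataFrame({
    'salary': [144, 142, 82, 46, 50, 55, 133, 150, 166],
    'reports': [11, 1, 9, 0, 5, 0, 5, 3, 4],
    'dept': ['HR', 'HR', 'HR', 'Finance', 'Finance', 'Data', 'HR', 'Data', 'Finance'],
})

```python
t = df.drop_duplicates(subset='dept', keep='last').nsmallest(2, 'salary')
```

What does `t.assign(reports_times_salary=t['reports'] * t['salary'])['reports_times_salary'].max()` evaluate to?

665

drop duplicate dept (keep=last):
   salary  reports     dept
6     133        5       HR
7     150        3     Data
8     166        4  Finance
take 2 rows with smallest salary:
   salary  reports  dept
6     133        5    HR
7     150        3  Data
add column reports_times_salary = t['reports'] * t['salary']:
   salary  reports  dept  reports_times_salary
6     133        5    HR                   665
7     150        3  Data                   450
So max() = 665.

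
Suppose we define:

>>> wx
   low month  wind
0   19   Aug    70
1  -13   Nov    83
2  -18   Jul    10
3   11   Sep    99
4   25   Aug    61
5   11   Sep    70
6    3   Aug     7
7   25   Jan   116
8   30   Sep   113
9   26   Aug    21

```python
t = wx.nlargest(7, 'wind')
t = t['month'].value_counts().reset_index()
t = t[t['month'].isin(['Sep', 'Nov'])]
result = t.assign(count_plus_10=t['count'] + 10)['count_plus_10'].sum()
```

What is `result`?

24

take 7 rows with largest wind:
   low month  wind
7   25   Jan   116
8   30   Sep   113
3   11   Sep    99
1  -13   Nov    83
0   19   Aug    70
5   11   Sep    70
4   25   Aug    61
value_counts of month:
month
Sep    3
Aug    2
Jan    1
Nov    1
Name: count, dtype: int64
reset_index():
  month  count
0   Sep      3
1   Aug      2
2   Jan      1
3   Nov      1
filter rows where month in ['Sep', 'Nov']:
  month  count
0   Sep      3
3   Nov      1
add column count_plus_10 = t['count'] + 10:
  month  count  count_plus_10
0   Sep      3             13
3   Nov      1             11
So sum() = 24.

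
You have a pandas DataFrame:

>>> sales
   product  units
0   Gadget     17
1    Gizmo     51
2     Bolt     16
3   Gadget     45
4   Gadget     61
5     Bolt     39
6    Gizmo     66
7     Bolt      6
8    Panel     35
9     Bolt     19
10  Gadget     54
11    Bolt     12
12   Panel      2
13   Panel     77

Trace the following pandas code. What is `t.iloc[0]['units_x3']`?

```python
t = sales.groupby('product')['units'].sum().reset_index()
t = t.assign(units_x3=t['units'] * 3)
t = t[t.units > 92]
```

531

group by product, sum of units:
product
Bolt       92
Gadget    177
Gizmo     117
Panel     114
Name: units, dtype: int64
reset_index():
  product  units
0    Bolt     92
1  Gadget    177
2   Gizmo    117
3   Panel    114
add column units_x3 = t['units'] * 3:
  product  units  units_x3
0    Bolt     92       276
1  Gadget    177       531
2   Gizmo    117       351
3   Panel    114       342
filter rows where units > 92:
  product  units  units_x3
1  Gadget    177       531
2   Gizmo    117       351
3   Panel    114       342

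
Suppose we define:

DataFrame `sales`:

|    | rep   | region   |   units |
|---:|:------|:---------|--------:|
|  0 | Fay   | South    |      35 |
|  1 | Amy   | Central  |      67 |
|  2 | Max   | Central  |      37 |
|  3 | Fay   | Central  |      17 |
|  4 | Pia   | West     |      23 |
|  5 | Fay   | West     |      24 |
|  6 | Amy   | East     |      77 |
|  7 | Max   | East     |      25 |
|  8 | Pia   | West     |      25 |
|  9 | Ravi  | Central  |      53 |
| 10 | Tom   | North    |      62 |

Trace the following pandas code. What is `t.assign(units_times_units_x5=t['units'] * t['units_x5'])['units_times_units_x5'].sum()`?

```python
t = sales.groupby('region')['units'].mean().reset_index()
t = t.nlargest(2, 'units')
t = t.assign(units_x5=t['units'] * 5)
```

32225.0

group by region, mean of units:
region
Central    43.5
East       51.0
North      62.0
South      35.0
West       24.0
Name: units, dtype: float64
reset_index():
    region  units
0  Central   43.5
1     East   51.0
2    North   62.0
3    South   35.0
4     West   24.0
take 2 rows with largest units:
  region  units
2  North   62.0
1   East   51.0
add column units_x5 = t['units'] * 5:
  region  units  units_x5
2  North   62.0     310.0
1   East   51.0     255.0
add column units_times_units_x5 = t['units'] * t['units_x5']:
  region  units  units_x5  units_times_units_x5
2  North   62.0     310.0               19220.0
1   East   51.0     255.0               13005.0
Hence 32225.0.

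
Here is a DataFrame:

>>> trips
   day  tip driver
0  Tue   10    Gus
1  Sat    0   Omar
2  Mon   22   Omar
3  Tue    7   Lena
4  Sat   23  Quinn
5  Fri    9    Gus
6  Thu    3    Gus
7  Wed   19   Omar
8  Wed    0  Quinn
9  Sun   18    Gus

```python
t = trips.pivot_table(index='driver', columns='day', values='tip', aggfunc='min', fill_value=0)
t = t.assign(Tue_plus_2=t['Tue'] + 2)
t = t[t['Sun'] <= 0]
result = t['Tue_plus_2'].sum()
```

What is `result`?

pivot: rows=driver, cols=day, min(tip):
day     Fri  Mon  Sat  Sun  Thu  Tue  Wed
driver                                   
Gus       9    0    0   18    3   10    0
Lena      0    0    0    0    0    7    0
Omar      0   22    0    0    0    0   19
Quinn     0    0   23    0    0    0    0
add column Tue_plus_2 = t['Tue'] + 2:
day     Fri  Mon  Sat  Sun  Thu  Tue  Wed  Tue_plus_2
driver                                               
Gus       9    0    0   18    3   10    0          12
Lena      0    0    0    0    0    7    0           9
Omar      0   22    0    0    0    0   19           2
Quinn     0    0   23    0    0    0    0           2
filter rows where Sun <= 0:
day     Fri  Mon  Sat  Sun  Thu  Tue  Wed  Tue_plus_2
driver                                               
Lena      0    0    0    0    0    7    0           9
Omar      0   22    0    0    0    0   19           2
Quinn     0    0   23    0    0    0    0           2
So sum() = 13.

13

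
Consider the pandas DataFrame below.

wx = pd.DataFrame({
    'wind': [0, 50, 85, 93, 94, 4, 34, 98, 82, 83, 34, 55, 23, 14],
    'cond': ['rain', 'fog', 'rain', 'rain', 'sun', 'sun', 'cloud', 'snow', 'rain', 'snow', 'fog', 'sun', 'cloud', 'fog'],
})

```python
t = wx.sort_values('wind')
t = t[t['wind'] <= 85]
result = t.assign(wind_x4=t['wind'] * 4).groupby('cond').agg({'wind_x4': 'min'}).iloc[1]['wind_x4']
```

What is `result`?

sort by wind:
    wind   cond
0      0   rain
5      4    sun
13    14    fog
12    23  cloud
6     34  cloud
10    34    fog
1     50    fog
11    55    sun
8     82   rain
9     83   snow
2     85   rain
3     93   rain
4     94    sun
7     98   snow
filter rows where wind <= 85:
    wind   cond
0      0   rain
5      4    sun
13    14    fog
12    23  cloud
6     34  cloud
10    34    fog
1     50    fog
11    55    sun
8     82   rain
9     83   snow
2     85   rain
add column wind_x4 = t['wind'] * 4:
    wind   cond  wind_x4
0      0   rain        0
5      4    sun       16
13    14    fog       56
12    23  cloud       92
6     34  cloud      136
10    34    fog      136
1     50    fog      200
11    55    sun      220
8     82   rain      328
9     83   snow      332
2     85   rain      340
group by cond, min of wind_x4:
       wind_x4
cond          
cloud       92
fog         56
rain         0
snow       332
sun         16
Hence 56.

56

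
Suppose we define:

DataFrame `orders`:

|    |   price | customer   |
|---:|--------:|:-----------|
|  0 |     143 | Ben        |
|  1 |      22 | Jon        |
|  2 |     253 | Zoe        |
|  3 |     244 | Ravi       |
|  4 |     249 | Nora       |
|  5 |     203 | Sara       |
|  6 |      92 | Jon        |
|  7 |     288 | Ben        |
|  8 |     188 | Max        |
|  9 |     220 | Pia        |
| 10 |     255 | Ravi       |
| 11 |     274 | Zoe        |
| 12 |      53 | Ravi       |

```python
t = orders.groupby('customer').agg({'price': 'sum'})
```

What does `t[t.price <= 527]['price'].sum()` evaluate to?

group by customer, sum of price:
          price
customer       
Ben         431
Jon         114
Max         188
Nora        249
Pia         220
Ravi        552
Sara        203
Zoe         527
filter rows where price <= 527:
          price
customer       
Ben         431
Jon         114
Max         188
Nora        249
Pia         220
Sara        203
Zoe         527
So sum() = 1932.

1932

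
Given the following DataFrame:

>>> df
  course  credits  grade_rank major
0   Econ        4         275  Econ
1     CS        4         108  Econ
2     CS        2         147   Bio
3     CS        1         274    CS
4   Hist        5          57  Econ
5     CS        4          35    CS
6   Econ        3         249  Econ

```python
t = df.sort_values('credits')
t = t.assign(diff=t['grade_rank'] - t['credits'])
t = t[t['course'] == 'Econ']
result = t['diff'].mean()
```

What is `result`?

sort by credits:
  course  credits  grade_rank major
3     CS        1         274    CS
2     CS        2         147   Bio
6   Econ        3         249  Econ
0   Econ        4         275  Econ
1     CS        4         108  Econ
5     CS        4          35    CS
4   Hist        5          57  Econ
add column diff = t['grade_rank'] - t['credits']:
  course  credits  grade_rank major  diff
3     CS        1         274    CS   273
2     CS        2         147   Bio   145
6   Econ        3         249  Econ   246
0   Econ        4         275  Econ   271
1     CS        4         108  Econ   104
5     CS        4          35    CS    31
4   Hist        5          57  Econ    52
filter rows where course == 'Econ':
  course  credits  grade_rank major  diff
6   Econ        3         249  Econ   246
0   Econ        4         275  Econ   271

258.5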